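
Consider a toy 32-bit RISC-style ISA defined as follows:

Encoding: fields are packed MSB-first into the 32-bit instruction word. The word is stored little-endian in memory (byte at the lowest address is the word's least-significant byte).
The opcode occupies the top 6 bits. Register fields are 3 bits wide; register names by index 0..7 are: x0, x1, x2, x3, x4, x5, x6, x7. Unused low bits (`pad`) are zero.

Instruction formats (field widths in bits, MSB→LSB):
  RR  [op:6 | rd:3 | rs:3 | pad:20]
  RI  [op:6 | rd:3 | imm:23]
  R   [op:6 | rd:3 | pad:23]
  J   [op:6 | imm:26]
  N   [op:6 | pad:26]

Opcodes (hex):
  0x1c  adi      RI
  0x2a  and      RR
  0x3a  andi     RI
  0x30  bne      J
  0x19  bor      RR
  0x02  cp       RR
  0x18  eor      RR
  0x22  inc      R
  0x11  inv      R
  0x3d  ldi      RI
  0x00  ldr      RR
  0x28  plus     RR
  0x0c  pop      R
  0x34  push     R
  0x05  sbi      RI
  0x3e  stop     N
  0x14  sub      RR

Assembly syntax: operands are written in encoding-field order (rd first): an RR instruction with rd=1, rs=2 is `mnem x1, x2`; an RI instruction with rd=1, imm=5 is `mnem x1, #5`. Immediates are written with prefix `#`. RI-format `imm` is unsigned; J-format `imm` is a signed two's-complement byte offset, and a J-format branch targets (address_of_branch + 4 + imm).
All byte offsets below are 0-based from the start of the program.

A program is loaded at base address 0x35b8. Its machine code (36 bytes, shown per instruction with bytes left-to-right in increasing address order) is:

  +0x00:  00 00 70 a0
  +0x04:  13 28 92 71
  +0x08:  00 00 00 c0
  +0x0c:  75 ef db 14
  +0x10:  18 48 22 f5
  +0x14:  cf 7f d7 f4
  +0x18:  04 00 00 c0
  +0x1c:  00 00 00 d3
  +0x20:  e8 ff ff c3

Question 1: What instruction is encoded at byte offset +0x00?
plus x0, x7

off 0x00: read 00 00 70 a0 as little → 0xa0700000
  opcode bits[31:26]=0x28: plus/RR
  [25:23] rd=0 = x0
  [22:20] rs=7 = x7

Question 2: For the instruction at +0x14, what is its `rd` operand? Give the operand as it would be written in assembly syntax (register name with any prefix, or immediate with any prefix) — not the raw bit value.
x1

[14] cf 7f d7 f4 → 0xf4d77fcf
  top 6b → 0x3d → ldi [RI]
  [25:23] rd=1 = x1
  [22:0] imm=5734351 = #5734351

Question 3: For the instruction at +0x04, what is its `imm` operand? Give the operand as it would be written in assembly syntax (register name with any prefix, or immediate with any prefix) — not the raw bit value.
+0x04: 13 28 92 71 ⇒ word 0x71922813 (little)
  top 6b → 0x1c → adi [RI]
  rd: (w>>23)&0x7=0x3 → x3
  imm: (w>>0)&0x7fffff=0x122813 → #1189907

#1189907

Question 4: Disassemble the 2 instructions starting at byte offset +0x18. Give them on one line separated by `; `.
off 0x18: read 04 00 00 c0 as little → 0xc0000004
  op=0xc0000004>>26=0x30 ⇒ bne (J)
  imm@[25:0]=0x4 ⇒ #4
off 0x1c: read 00 00 00 d3 as little → 0xd3000000
  op=0xd3000000>>26=0x34 ⇒ push (R)
  rd@[25:23]=0x6 ⇒ x6

bne #4; push x6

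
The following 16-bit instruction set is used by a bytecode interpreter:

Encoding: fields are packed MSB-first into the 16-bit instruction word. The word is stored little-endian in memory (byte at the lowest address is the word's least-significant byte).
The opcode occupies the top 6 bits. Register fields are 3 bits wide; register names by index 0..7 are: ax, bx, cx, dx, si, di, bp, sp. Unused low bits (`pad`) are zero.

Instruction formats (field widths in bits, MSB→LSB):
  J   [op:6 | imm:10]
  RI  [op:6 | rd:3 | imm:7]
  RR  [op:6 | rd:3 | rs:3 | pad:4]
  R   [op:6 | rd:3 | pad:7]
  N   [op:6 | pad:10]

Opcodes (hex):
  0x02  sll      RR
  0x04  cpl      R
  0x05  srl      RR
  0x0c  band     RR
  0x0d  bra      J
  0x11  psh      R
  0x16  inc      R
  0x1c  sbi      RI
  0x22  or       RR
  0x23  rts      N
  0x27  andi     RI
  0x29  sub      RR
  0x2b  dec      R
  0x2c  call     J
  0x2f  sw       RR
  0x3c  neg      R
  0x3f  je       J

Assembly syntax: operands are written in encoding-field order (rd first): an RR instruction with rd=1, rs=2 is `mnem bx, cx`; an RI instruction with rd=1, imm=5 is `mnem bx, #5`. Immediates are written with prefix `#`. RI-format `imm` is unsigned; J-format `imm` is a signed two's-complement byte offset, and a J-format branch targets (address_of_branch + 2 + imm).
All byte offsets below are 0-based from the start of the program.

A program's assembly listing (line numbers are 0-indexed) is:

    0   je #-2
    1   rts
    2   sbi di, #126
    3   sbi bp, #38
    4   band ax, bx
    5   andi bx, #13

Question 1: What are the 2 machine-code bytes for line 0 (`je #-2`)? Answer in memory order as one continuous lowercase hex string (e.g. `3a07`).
feff

0. je fields op=0x3f:6|imm=-2:10 → word fffeh → fe ff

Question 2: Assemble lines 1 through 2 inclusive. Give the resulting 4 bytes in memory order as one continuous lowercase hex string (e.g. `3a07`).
1. rts fields op=0x23:6|pad=0:10 → word 8c00h → 00 8c
2. sbi fields op=0x1c:6|rd=5:3|imm=126:7 → word 72feh → fe 72

008cfe72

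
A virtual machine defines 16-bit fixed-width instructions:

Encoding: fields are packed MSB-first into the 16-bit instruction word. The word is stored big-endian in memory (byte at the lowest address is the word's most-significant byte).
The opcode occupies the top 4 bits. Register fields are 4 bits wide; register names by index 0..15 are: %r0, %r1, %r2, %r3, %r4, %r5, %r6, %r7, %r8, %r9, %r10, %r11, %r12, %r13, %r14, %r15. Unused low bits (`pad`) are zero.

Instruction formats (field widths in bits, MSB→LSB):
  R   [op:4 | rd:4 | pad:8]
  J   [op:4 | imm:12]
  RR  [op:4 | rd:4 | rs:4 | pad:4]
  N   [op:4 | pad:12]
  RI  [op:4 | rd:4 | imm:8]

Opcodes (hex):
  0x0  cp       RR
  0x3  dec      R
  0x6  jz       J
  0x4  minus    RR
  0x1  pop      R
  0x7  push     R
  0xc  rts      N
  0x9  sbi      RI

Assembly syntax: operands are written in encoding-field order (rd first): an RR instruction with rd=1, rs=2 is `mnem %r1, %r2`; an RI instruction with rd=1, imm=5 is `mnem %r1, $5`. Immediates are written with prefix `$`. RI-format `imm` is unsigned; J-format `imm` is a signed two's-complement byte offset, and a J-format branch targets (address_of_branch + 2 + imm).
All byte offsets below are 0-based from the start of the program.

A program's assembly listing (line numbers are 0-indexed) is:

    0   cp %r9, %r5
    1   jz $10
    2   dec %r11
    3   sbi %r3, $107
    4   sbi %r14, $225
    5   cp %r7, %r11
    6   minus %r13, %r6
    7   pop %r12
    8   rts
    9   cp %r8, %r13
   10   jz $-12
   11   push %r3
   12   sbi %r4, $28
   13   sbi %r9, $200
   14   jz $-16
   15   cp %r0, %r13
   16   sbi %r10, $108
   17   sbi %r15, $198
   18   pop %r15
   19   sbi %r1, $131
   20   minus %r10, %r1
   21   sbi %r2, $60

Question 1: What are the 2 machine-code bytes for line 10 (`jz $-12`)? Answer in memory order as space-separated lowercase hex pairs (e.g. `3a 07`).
L10: jz op=0x6:4|imm=-12:12 ⇒ 0x6ff4 ⇒ big 6f f4

6f f4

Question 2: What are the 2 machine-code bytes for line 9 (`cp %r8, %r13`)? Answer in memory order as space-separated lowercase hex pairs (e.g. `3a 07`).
08 d0

9. cp fields op=0x0:4|rd=8:4|rs=13:4|pad=0:4 → word 08d0h → 08 d0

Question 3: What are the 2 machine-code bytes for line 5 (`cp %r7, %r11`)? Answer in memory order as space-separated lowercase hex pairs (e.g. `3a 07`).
line 5 (cp): pack op=0x0:4|rd=7:4|rs=11:4|pad=0:4 = 0x07b0; big→ 07 b0

07 b0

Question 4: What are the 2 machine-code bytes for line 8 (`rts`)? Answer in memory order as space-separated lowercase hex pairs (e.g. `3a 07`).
c0 00

L8: rts op=0xc:4|pad=0:12 ⇒ 0xc000 ⇒ big c0 00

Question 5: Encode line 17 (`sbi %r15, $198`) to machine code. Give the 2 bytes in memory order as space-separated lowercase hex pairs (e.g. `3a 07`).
17. sbi fields op=0x9:4|rd=15:4|imm=198:8 → word 9fc6h → 9f c6

9f c6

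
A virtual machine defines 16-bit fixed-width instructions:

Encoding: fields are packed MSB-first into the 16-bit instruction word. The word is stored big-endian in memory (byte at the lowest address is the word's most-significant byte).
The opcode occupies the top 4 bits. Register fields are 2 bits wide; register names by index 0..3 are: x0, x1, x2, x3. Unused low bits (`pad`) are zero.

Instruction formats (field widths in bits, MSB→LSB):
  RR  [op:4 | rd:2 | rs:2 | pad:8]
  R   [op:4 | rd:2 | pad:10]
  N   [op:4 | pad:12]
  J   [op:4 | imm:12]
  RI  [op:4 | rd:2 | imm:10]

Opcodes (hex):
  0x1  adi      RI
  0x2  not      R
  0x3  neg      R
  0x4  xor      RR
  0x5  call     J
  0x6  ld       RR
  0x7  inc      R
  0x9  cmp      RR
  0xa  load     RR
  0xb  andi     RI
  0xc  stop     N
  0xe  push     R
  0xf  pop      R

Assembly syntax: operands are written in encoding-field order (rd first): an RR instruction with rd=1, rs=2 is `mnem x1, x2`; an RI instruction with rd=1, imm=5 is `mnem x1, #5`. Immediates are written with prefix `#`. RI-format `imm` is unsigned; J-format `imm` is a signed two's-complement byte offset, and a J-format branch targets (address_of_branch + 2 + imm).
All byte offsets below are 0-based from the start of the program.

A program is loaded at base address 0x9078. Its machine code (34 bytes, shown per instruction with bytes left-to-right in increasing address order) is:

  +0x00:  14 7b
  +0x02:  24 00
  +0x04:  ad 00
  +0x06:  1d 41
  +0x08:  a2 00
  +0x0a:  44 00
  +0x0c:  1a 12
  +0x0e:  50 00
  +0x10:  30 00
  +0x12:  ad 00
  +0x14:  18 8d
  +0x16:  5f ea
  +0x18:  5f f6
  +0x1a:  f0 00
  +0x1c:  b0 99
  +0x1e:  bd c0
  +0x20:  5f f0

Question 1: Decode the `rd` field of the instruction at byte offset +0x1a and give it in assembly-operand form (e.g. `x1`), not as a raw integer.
x0

off 0x1a: read f0 00 as big → 0xf000
  opcode bits[15:12]=0xf: pop/R
  rd@[11:10]=0x0 ⇒ x0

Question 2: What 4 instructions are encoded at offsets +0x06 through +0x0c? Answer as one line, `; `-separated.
@+06  big-endian(1d 41) = 0x1d41
  opcode bits[15:12]=0x1: adi/RI
  rd: (w>>10)&0x3=0x3 → x3
  imm: (w>>0)&0x3ff=0x141 → #321
@+08  big-endian(a2 00) = 0xa200
  opcode bits[15:12]=0xa: load/RR
  rd: (w>>10)&0x3=0x0 → x0
  rs: (w>>8)&0x3=0x2 → x2
@+0a  big-endian(44 00) = 0x4400
  opcode bits[15:12]=0x4: xor/RR
  rd: (w>>10)&0x3=0x1 → x1
  rs: (w>>8)&0x3=0x0 → x0
@+0c  big-endian(1a 12) = 0x1a12
  opcode bits[15:12]=0x1: adi/RI
  rd: (w>>10)&0x3=0x2 → x2
  imm: (w>>0)&0x3ff=0x212 → #530

adi x3, #321; load x0, x2; xor x1, x0; adi x2, #530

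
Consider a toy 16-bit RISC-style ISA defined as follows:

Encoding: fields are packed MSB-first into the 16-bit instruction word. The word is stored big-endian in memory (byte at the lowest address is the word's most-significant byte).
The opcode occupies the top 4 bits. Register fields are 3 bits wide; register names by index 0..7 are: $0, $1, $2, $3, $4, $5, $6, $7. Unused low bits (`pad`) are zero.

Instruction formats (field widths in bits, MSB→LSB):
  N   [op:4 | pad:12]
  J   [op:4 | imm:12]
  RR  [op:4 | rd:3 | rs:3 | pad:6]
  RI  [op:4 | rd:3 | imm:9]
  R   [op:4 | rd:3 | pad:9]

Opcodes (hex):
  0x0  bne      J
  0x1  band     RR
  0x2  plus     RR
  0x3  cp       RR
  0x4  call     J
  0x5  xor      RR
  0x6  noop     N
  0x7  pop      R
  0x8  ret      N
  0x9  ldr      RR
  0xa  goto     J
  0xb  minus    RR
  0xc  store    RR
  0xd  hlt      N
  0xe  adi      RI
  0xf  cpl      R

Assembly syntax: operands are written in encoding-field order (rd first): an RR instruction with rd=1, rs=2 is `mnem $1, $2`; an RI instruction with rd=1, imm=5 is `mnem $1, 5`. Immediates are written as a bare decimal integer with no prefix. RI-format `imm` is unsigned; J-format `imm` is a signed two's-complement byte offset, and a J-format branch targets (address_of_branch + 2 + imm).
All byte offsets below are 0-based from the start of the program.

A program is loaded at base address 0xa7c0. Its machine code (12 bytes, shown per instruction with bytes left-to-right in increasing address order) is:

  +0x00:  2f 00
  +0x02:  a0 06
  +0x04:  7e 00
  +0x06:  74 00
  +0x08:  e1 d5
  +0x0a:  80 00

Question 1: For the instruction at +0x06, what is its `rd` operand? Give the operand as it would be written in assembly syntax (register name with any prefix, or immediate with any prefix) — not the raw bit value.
[06] 74 00 → 0x7400
  opcode bits[15:12]=0x7: pop/R
  rd@[11:9]=0x2 ⇒ $2

$2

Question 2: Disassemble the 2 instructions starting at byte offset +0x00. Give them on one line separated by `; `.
plus $7, $4; goto 6

[00] 2f 00 → 0x2f00
  top 4b → 0x2 → plus [RR]
  [11:9] rd=7 = $7
  [8:6] rs=4 = $4
[02] a0 06 → 0xa006
  top 4b → 0xa → goto [J]
  [11:0] imm=6 = 6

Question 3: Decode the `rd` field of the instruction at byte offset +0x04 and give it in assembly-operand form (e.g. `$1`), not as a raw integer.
$7

@+04  big-endian(7e 00) = 0x7e00
  opcode bits[15:12]=0x7: pop/R
  [11:9] rd=7 = $7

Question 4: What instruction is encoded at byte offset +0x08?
+0x08: e1 d5 ⇒ word 0xe1d5 (big)
  top 4b → 0xe → adi [RI]
  [11:9] rd=0 = $0
  [8:0] imm=469 = 469

adi $0, 469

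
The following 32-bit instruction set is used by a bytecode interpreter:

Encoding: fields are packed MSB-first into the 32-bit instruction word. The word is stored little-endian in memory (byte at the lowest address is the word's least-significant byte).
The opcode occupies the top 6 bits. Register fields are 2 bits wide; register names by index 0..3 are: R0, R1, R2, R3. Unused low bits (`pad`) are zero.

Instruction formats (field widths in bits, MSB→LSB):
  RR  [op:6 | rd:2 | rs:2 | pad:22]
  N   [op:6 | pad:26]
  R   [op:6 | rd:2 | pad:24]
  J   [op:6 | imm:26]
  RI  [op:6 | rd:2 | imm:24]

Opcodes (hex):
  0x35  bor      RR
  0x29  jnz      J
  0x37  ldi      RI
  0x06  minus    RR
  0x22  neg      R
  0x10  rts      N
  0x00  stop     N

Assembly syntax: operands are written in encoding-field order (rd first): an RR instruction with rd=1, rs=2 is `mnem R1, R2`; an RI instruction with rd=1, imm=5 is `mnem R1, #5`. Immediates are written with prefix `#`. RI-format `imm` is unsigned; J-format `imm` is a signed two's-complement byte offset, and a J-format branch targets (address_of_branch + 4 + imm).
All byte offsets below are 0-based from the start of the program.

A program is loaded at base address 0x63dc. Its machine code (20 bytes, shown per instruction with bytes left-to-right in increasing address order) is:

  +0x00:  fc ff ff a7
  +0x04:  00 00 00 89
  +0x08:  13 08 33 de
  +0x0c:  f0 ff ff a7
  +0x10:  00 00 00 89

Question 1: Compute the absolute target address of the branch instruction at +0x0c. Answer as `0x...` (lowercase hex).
off 0x0c: read f0 ff ff a7 as little → 0xa7fffff0
  opcode bits[31:26]=0x29: jnz/J
  imm@[25:0]=0x3fffff0 (s26→-16) ⇒ #-16
  target = base 0x63dc + off 0x0c + 4 + imm -16 = 0x63dc

0x63dc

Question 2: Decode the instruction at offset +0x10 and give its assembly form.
+0x10: 00 00 00 89 ⇒ word 0x89000000 (little)
  op=0x89000000>>26=0x22 ⇒ neg (R)
  rd@[25:24]=0x1 ⇒ R1

neg R1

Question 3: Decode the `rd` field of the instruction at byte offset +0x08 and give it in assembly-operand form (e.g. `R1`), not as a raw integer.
R2

+0x08: 13 08 33 de ⇒ word 0xde330813 (little)
  opcode bits[31:26]=0x37: ldi/RI
  [25:24] rd=2 = R2
  [23:0] imm=3344403 = #3344403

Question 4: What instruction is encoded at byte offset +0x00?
jnz #-4

[00] fc ff ff a7 → 0xa7fffffc
  opcode bits[31:26]=0x29: jnz/J
  [25:0] imm=67108860 (s26→-4) = #-4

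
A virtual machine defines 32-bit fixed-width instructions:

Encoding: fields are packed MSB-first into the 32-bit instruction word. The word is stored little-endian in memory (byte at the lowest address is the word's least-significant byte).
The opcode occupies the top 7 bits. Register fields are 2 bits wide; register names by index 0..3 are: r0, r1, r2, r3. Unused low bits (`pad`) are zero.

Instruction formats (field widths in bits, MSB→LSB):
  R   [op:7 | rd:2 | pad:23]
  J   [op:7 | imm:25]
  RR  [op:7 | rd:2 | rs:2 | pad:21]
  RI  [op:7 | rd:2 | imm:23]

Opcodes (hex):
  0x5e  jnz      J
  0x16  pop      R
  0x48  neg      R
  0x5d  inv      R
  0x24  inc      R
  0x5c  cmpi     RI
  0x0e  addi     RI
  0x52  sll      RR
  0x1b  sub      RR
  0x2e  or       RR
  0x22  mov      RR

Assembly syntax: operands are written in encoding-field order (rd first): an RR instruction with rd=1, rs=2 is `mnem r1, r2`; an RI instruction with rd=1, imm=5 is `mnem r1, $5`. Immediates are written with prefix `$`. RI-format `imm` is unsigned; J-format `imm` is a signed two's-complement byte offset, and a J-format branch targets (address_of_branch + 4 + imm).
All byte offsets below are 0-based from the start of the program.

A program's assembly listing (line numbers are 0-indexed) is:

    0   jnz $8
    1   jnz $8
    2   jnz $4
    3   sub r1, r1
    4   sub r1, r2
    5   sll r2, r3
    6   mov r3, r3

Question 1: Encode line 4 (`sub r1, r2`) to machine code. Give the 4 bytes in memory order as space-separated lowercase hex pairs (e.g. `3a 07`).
00 00 c0 36

L4: sub op=0x1b:7|rd=1:2|rs=2:2|pad=0:21 ⇒ 0x36c00000 ⇒ little 00 00 c0 36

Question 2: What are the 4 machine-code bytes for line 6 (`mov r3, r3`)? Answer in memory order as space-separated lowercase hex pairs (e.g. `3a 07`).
00 00 e0 45

6. mov fields op=0x22:7|rd=3:2|rs=3:2|pad=0:21 → word 45e00000h → 00 00 e0 45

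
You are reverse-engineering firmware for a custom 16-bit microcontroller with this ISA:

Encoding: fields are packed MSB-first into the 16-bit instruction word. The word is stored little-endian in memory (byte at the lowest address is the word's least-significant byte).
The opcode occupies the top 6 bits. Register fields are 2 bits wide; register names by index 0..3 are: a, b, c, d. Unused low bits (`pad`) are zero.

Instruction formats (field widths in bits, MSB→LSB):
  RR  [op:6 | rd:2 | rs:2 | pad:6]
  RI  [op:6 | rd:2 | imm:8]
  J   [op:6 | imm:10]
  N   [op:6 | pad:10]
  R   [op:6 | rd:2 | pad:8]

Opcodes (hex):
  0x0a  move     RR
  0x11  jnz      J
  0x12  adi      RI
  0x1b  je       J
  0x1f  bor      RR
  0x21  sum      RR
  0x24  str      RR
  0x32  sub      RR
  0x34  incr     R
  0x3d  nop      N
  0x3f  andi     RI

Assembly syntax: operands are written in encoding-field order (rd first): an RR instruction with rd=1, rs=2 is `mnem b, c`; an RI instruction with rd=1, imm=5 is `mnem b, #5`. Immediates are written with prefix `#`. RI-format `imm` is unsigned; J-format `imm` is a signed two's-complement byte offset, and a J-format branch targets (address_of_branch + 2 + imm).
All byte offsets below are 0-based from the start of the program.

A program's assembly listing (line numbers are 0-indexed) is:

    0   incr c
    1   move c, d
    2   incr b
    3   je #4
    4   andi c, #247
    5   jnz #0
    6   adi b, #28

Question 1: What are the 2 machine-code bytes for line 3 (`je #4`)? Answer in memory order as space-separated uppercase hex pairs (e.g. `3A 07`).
L3: je op=0x1b:6|imm=4:10 ⇒ 0x6c04 ⇒ little 04 6c

04 6C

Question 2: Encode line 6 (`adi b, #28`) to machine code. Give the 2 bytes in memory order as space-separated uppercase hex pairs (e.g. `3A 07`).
L6: adi op=0x12:6|rd=1:2|imm=28:8 ⇒ 0x491c ⇒ little 1c 49

1C 49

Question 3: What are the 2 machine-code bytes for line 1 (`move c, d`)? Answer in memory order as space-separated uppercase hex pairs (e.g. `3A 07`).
C0 2A

line 1 (move): pack op=0xa:6|rd=2:2|rs=3:2|pad=0:6 = 0x2ac0; little→ c0 2a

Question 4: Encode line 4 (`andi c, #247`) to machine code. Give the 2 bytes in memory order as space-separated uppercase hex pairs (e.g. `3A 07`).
line 4 (andi): pack op=0x3f:6|rd=2:2|imm=247:8 = 0xfef7; little→ f7 fe

F7 FE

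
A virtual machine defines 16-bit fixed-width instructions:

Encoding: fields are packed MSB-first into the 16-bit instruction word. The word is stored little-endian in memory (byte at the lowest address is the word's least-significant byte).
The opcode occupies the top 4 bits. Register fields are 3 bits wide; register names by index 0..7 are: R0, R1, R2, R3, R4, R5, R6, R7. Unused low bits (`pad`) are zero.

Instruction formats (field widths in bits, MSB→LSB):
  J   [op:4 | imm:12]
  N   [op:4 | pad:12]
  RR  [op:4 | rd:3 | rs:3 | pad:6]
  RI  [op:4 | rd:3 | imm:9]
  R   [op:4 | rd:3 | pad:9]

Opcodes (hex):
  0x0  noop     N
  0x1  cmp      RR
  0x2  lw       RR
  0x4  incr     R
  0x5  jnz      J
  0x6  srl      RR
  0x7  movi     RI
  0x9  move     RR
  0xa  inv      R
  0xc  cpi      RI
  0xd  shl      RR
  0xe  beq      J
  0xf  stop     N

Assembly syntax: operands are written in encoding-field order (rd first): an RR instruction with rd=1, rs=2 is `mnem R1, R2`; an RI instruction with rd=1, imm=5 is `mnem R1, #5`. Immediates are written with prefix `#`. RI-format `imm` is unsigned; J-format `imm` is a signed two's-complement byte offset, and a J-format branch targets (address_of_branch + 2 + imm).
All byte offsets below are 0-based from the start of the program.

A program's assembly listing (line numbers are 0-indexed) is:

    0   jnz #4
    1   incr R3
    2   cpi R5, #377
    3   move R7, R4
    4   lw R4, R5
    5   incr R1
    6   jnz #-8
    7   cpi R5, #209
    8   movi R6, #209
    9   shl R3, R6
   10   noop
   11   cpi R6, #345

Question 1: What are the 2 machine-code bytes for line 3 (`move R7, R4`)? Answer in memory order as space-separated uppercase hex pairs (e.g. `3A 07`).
00 9F

3. move fields op=0x9:4|rd=7:3|rs=4:3|pad=0:6 → word 9f00h → 00 9f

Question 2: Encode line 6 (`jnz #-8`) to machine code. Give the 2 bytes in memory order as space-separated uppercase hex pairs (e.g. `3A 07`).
F8 5F

L6: jnz op=0x5:4|imm=-8:12 ⇒ 0x5ff8 ⇒ little f8 5f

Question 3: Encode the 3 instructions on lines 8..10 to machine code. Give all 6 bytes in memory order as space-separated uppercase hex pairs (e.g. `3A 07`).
D1 7C 80 D7 00 00

8. movi fields op=0x7:4|rd=6:3|imm=209:9 → word 7cd1h → d1 7c
9. shl fields op=0xd:4|rd=3:3|rs=6:3|pad=0:6 → word d780h → 80 d7
10. noop fields op=0x0:4|pad=0:12 → word 0000h → 00 00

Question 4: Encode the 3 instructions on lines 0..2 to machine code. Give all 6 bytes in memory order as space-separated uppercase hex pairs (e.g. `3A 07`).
04 50 00 46 79 CB

0. jnz fields op=0x5:4|imm=4:12 → word 5004h → 04 50
1. incr fields op=0x4:4|rd=3:3|pad=0:9 → word 4600h → 00 46
2. cpi fields op=0xc:4|rd=5:3|imm=377:9 → word cb79h → 79 cb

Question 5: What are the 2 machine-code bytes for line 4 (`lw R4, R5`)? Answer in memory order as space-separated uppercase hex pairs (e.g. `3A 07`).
L4: lw op=0x2:4|rd=4:3|rs=5:3|pad=0:6 ⇒ 0x2940 ⇒ little 40 29

40 29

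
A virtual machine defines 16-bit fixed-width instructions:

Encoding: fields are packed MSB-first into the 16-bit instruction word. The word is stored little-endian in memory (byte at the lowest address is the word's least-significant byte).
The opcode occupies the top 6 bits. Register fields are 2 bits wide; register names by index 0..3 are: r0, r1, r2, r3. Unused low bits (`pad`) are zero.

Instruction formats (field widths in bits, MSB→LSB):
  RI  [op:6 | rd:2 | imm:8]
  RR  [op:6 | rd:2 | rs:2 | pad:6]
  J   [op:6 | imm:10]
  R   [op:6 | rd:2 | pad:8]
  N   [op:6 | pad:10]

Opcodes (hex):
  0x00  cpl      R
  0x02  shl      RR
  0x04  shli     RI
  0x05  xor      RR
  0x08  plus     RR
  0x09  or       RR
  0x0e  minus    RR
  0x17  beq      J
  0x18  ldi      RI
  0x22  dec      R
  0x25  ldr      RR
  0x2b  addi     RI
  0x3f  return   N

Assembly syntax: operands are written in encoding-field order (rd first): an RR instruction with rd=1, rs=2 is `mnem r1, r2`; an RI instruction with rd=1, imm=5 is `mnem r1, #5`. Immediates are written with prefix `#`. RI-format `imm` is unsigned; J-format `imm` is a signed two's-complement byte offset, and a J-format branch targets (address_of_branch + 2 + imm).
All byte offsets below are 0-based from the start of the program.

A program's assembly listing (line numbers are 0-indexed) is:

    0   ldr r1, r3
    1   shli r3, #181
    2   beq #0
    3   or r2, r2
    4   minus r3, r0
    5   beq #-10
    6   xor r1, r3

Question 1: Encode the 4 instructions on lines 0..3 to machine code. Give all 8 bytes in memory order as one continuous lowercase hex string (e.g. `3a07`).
L0: ldr op=0x25:6|rd=1:2|rs=3:2|pad=0:6 ⇒ 0x95c0 ⇒ little c0 95
L1: shli op=0x4:6|rd=3:2|imm=181:8 ⇒ 0x13b5 ⇒ little b5 13
L2: beq op=0x17:6|imm=0:10 ⇒ 0x5c00 ⇒ little 00 5c
L3: or op=0x9:6|rd=2:2|rs=2:2|pad=0:6 ⇒ 0x2680 ⇒ little 80 26

c095b513005c8026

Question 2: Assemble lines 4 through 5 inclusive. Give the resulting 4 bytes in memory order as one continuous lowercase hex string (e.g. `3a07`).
003bf65f

4. minus fields op=0xe:6|rd=3:2|rs=0:2|pad=0:6 → word 3b00h → 00 3b
5. beq fields op=0x17:6|imm=-10:10 → word 5ff6h → f6 5f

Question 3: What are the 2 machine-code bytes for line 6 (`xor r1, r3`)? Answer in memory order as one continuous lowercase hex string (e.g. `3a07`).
line 6 (xor): pack op=0x5:6|rd=1:2|rs=3:2|pad=0:6 = 0x15c0; little→ c0 15

c015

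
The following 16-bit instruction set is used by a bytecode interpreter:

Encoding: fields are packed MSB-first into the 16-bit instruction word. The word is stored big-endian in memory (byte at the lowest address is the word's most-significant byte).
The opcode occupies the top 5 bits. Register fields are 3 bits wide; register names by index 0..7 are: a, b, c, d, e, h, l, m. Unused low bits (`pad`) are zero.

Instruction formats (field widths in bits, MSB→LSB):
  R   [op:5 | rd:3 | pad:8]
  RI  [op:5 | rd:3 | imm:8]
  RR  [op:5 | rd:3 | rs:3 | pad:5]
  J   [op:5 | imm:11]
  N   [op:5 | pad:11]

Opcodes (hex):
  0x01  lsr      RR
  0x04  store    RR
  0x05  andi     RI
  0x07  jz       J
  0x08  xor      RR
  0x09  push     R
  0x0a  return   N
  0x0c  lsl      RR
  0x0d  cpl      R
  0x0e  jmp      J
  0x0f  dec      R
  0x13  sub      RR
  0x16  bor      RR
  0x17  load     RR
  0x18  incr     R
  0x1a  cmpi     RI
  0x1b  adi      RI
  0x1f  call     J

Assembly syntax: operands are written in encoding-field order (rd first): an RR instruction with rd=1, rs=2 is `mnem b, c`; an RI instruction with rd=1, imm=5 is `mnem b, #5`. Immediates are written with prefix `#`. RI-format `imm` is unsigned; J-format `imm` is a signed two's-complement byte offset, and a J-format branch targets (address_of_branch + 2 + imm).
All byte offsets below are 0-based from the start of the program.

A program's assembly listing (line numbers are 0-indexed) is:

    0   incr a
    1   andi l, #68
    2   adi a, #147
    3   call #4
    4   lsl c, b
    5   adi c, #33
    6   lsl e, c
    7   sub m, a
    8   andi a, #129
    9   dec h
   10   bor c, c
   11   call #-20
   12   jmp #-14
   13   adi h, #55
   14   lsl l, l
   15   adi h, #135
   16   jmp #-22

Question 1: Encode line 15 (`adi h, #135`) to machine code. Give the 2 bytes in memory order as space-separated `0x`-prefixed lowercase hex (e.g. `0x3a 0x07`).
0xdd 0x87

15. adi fields op=0x1b:5|rd=5:3|imm=135:8 → word dd87h → dd 87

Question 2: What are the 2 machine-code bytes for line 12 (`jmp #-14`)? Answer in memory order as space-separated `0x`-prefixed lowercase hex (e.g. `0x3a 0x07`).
0x77 0xf2

L12: jmp op=0xe:5|imm=-14:11 ⇒ 0x77f2 ⇒ big 77 f2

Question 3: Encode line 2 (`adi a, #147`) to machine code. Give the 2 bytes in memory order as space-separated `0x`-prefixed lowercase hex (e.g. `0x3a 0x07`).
0xd8 0x93

line 2 (adi): pack op=0x1b:5|rd=0:3|imm=147:8 = 0xd893; big→ d8 93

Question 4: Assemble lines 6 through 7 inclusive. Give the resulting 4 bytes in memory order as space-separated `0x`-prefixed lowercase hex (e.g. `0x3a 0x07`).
6. lsl fields op=0xc:5|rd=4:3|rs=2:3|pad=0:5 → word 6440h → 64 40
7. sub fields op=0x13:5|rd=7:3|rs=0:3|pad=0:5 → word 9f00h → 9f 00

0x64 0x40 0x9f 0x00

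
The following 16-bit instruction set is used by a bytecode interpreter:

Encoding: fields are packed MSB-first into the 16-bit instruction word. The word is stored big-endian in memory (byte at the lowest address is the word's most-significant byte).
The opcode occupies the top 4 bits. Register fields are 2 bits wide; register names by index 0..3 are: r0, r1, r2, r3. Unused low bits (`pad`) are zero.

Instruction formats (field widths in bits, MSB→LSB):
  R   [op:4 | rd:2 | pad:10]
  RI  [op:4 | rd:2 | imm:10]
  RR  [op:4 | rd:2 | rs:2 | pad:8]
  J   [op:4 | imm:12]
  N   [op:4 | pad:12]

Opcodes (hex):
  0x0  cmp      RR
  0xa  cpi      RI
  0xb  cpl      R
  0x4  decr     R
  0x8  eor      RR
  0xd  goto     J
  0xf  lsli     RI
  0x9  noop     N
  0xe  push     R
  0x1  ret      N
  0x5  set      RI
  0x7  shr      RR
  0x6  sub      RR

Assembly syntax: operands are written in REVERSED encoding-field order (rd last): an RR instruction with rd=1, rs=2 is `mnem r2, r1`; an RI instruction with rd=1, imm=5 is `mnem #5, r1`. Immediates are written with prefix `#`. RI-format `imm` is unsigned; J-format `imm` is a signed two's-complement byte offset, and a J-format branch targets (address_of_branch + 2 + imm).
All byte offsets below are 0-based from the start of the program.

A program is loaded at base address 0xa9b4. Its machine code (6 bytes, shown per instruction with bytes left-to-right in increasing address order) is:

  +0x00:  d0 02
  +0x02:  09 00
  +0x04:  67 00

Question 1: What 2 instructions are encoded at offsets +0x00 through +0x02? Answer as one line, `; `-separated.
[00] d0 02 → 0xd002
  opcode bits[15:12]=0xd: goto/J
  imm@[11:0]=0x2 ⇒ #2
[02] 09 00 → 0x0900
  opcode bits[15:12]=0x0: cmp/RR
  rd@[11:10]=0x2 ⇒ r2
  rs@[9:8]=0x1 ⇒ r1

goto #2; cmp r1, r2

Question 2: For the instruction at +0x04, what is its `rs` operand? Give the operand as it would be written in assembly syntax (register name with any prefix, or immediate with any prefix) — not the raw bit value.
@+04  big-endian(67 00) = 0x6700
  opcode bits[15:12]=0x6: sub/RR
  [11:10] rd=1 = r1
  [9:8] rs=3 = r3

r3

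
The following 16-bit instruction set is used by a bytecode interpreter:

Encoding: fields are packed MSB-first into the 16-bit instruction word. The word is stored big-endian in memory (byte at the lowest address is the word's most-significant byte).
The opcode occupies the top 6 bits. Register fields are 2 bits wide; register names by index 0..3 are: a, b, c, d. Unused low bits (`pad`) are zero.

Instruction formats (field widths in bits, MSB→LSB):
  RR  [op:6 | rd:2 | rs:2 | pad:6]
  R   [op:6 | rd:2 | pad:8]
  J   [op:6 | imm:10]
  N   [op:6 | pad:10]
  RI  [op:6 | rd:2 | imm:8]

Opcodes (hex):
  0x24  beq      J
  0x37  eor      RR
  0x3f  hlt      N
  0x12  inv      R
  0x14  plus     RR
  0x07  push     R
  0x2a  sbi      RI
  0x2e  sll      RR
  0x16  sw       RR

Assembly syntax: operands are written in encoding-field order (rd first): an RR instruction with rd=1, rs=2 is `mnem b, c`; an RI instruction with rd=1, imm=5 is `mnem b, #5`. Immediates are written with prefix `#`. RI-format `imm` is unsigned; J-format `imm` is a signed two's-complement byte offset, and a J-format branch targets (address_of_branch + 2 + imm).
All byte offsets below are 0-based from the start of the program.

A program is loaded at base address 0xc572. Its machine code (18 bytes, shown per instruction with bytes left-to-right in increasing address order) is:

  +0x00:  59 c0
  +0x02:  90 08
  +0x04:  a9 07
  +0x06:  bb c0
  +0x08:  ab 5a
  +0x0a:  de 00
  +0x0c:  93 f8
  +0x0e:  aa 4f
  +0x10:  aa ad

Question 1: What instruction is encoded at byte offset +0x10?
sbi c, #173

off 0x10: read aa ad as big → 0xaaad
  top 6b → 0x2a → sbi [RI]
  rd: (w>>8)&0x3=0x2 → c
  imm: (w>>0)&0xff=0xad → #173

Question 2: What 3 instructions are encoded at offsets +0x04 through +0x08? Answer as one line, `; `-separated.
sbi b, #7; sll d, d; sbi d, #90

off 0x04: read a9 07 as big → 0xa907
  op=0xa907>>10=0x2a ⇒ sbi (RI)
  [9:8] rd=1 = b
  [7:0] imm=7 = #7
off 0x06: read bb c0 as big → 0xbbc0
  op=0xbbc0>>10=0x2e ⇒ sll (RR)
  [9:8] rd=3 = d
  [7:6] rs=3 = d
off 0x08: read ab 5a as big → 0xab5a
  op=0xab5a>>10=0x2a ⇒ sbi (RI)
  [9:8] rd=3 = d
  [7:0] imm=90 = #90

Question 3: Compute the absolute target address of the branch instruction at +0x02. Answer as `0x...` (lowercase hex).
[02] 90 08 → 0x9008
  top 6b → 0x24 → beq [J]
  [9:0] imm=8 = #8
  target = base 0xc572 + off 0x02 + 2 + imm 8 = 0xc57e

0xc57e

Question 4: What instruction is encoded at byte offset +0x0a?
eor c, a

@+0a  big-endian(de 00) = 0xde00
  op=0xde00>>10=0x37 ⇒ eor (RR)
  [9:8] rd=2 = c
  [7:6] rs=0 = a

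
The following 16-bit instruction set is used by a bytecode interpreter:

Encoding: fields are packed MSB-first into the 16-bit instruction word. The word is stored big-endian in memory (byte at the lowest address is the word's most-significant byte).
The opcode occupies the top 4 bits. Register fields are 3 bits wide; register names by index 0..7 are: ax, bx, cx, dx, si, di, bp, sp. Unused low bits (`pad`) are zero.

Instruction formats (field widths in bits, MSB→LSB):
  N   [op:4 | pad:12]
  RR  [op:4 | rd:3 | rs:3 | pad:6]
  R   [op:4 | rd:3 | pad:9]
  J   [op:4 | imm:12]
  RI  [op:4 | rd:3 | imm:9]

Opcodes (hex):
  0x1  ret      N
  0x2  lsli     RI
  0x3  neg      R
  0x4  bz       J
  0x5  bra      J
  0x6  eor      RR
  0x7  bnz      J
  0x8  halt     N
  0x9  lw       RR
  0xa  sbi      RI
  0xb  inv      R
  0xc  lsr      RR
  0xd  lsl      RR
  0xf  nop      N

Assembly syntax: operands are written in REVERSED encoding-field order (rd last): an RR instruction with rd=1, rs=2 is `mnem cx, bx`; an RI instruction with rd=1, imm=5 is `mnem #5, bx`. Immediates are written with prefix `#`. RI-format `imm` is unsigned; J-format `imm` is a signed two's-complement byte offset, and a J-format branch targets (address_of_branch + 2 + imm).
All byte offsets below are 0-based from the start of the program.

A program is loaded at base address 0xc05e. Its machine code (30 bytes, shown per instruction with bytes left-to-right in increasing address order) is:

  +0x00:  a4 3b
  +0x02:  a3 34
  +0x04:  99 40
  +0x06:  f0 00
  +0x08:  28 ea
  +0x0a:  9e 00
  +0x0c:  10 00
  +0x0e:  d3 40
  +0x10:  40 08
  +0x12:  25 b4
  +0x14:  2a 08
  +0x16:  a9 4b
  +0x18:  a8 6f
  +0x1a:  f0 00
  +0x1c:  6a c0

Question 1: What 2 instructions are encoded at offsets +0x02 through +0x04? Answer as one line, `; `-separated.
+0x02: a3 34 ⇒ word 0xa334 (big)
  opcode bits[15:12]=0xa: sbi/RI
  rd@[11:9]=0x1 ⇒ bx
  imm@[8:0]=0x134 ⇒ #308
+0x04: 99 40 ⇒ word 0x9940 (big)
  opcode bits[15:12]=0x9: lw/RR
  rd@[11:9]=0x4 ⇒ si
  rs@[8:6]=0x5 ⇒ di

sbi #308, bx; lw di, si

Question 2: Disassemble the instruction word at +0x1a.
nop

off 0x1a: read f0 00 as big → 0xf000
  op=0xf000>>12=0xf ⇒ nop (N)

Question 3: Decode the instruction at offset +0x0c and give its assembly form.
@+0c  big-endian(10 00) = 0x1000
  op=0x1000>>12=0x1 ⇒ ret (N)

ret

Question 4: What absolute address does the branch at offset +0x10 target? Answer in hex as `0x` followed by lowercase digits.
0xc078

@+10  big-endian(40 08) = 0x4008
  top 4b → 0x4 → bz [J]
  imm: (w>>0)&0xfff=0x8 → #8
  target = base 0xc05e + off 0x10 + 2 + imm 8 = 0xc078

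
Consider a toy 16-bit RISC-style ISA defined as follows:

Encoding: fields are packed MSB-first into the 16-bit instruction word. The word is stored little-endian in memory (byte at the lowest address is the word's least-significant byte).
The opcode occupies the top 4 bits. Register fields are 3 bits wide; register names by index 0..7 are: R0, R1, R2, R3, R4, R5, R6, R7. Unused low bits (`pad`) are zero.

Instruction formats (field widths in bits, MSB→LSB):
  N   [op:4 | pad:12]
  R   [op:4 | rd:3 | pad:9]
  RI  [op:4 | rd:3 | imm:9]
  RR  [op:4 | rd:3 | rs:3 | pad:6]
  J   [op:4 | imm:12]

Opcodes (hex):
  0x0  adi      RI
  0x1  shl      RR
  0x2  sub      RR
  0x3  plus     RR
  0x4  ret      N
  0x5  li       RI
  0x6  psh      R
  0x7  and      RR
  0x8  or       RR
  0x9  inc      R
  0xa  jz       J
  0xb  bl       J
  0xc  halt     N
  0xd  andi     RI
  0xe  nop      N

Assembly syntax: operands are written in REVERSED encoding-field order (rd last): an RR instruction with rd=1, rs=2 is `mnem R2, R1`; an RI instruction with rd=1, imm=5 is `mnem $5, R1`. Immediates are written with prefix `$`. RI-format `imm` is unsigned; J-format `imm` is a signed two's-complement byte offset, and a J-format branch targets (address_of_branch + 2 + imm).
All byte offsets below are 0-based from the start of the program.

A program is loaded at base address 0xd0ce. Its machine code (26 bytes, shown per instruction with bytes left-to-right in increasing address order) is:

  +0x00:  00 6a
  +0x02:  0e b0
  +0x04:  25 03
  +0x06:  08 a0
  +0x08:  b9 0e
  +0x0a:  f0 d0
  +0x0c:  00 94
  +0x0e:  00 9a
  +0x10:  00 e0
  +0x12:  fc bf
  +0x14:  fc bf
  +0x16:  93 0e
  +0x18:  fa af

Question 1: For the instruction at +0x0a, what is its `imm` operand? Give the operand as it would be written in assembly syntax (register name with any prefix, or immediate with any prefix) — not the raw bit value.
off 0x0a: read f0 d0 as little → 0xd0f0
  op=0xd0f0>>12=0xd ⇒ andi (RI)
  rd: (w>>9)&0x7=0x0 → R0
  imm: (w>>0)&0x1ff=0xf0 → $240

$240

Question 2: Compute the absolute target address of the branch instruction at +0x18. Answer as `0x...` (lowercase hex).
0xd0e2

@+18  little-endian(fa af) = 0xaffa
  top 4b → 0xa → jz [J]
  imm@[11:0]=0xffa (s12→-6) ⇒ $-6
  target = base 0xd0ce + off 0x18 + 2 + imm -6 = 0xd0e2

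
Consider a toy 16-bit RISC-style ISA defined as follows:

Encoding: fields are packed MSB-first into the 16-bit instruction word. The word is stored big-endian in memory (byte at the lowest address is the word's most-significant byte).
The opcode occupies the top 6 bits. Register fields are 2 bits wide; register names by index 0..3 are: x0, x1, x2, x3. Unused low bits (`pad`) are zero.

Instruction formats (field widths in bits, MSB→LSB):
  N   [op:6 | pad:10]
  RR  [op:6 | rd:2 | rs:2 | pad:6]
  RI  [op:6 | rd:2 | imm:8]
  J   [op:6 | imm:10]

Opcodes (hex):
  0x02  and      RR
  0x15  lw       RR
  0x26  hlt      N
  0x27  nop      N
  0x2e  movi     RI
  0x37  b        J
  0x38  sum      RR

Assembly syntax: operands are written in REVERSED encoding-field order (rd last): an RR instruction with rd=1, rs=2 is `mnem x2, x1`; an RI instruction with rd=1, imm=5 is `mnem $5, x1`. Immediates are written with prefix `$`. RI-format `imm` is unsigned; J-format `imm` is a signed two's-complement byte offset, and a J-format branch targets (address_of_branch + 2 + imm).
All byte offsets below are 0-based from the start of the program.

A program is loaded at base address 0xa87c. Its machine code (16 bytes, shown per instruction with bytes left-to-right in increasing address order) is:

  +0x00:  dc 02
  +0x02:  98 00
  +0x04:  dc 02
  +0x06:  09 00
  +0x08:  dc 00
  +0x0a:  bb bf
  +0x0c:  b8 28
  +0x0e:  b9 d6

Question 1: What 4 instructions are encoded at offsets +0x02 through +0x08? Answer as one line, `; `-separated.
hlt; b $2; and x0, x1; b $0

@+02  big-endian(98 00) = 0x9800
  op=0x9800>>10=0x26 ⇒ hlt (N)
@+04  big-endian(dc 02) = 0xdc02
  op=0xdc02>>10=0x37 ⇒ b (J)
  imm@[9:0]=0x2 ⇒ $2
@+06  big-endian(09 00) = 0x0900
  op=0x0900>>10=0x2 ⇒ and (RR)
  rd@[9:8]=0x1 ⇒ x1
  rs@[7:6]=0x0 ⇒ x0
@+08  big-endian(dc 00) = 0xdc00
  op=0xdc00>>10=0x37 ⇒ b (J)
  imm@[9:0]=0x0 ⇒ $0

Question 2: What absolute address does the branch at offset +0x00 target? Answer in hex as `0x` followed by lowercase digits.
off 0x00: read dc 02 as big → 0xdc02
  top 6b → 0x37 → b [J]
  [9:0] imm=2 = $2
  target = base 0xa87c + off 0x00 + 2 + imm 2 = 0xa880

0xa880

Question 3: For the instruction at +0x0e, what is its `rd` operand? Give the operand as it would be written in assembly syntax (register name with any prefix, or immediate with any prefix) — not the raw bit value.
[0e] b9 d6 → 0xb9d6
  top 6b → 0x2e → movi [RI]
  rd@[9:8]=0x1 ⇒ x1
  imm@[7:0]=0xd6 ⇒ $214

x1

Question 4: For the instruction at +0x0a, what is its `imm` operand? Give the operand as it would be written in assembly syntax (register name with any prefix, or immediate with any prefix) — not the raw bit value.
[0a] bb bf → 0xbbbf
  op=0xbbbf>>10=0x2e ⇒ movi (RI)
  [9:8] rd=3 = x3
  [7:0] imm=191 = $191

$191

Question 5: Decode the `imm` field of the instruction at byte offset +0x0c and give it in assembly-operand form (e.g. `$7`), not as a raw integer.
off 0x0c: read b8 28 as big → 0xb828
  top 6b → 0x2e → movi [RI]
  rd@[9:8]=0x0 ⇒ x0
  imm@[7:0]=0x28 ⇒ $40

$40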